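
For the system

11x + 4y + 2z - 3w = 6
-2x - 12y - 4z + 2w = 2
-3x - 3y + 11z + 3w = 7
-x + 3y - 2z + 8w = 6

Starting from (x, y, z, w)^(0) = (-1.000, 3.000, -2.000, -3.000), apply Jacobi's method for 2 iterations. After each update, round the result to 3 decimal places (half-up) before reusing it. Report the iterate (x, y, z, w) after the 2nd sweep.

Iteration 1:
  x = (6 - (4)·3.000 - (2)·-2.000 - (-3)·-3.000) / (11) = -1.000
  y = (2 - (-2)·-1.000 - (-4)·-2.000 - (2)·-3.000) / (-12) = 0.167
  z = (7 - (-3)·-1.000 - (-3)·3.000 - (3)·-3.000) / (11) = 2.000
  w = (6 - (-1)·-1.000 - (3)·3.000 - (-2)·-2.000) / (8) = -1.000
Iteration 2:
  x = (6 - (4)·0.167 - (2)·2.000 - (-3)·-1.000) / (11) = -0.152
  y = (2 - (-2)·-1.000 - (-4)·2.000 - (2)·-1.000) / (-12) = -0.833
  z = (7 - (-3)·-1.000 - (-3)·0.167 - (3)·-1.000) / (11) = 0.682
  w = (6 - (-1)·-1.000 - (3)·0.167 - (-2)·2.000) / (8) = 1.062

(-0.152, -0.833, 0.682, 1.062)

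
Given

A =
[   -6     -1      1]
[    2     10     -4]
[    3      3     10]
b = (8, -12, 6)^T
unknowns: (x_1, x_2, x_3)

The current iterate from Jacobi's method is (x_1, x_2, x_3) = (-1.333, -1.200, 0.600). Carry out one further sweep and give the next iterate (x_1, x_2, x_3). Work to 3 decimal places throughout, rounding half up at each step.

(-1.033, -0.693, 1.360)

One sweep:
  x_1 = (8 - (-1)·-1.200 - (1)·0.600) / (-6) = -1.033
  x_2 = (-12 - (2)·-1.333 - (-4)·0.600) / (10) = -0.693
  x_3 = (6 - (3)·-1.333 - (3)·-1.200) / (10) = 1.360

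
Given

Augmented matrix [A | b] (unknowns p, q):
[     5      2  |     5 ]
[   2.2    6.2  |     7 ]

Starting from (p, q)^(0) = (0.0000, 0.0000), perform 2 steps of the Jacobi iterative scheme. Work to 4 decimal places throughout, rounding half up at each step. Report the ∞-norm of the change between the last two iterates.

0.4516

Iteration 1:
  p = (5 - (2)·0.0000) / (5) = 1.0000
  q = (7 - (2.2)·0.0000) / (6.2) = 1.1290
Iteration 2:
  p = (5 - (2)·1.1290) / (5) = 0.5484
  q = (7 - (2.2)·1.0000) / (6.2) = 0.7742
Change: (-0.4516, -0.3548) → max |·| = 0.4516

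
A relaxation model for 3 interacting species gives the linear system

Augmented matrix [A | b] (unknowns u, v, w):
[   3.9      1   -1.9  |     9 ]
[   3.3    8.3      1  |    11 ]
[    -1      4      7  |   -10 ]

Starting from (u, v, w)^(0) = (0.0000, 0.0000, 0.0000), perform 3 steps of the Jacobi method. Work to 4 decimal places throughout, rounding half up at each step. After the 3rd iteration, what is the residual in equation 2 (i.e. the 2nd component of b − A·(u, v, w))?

-0.2209

Iteration 1:
  u = (9 - (1)·0.0000 - (-1.9)·0.0000) / (3.9) = 2.3077
  v = (11 - (3.3)·0.0000 - (1)·0.0000) / (8.3) = 1.3253
  w = (-10 - (-1)·0.0000 - (4)·0.0000) / (7) = -1.4286
Iteration 2:
  u = (9 - (1)·1.3253 - (-1.9)·-1.4286) / (3.9) = 1.2719
  v = (11 - (3.3)·2.3077 - (1)·-1.4286) / (8.3) = 0.5799
  w = (-10 - (-1)·2.3077 - (4)·1.3253) / (7) = -1.8562
Iteration 3:
  u = (9 - (1)·0.5799 - (-1.9)·-1.8562) / (3.9) = 1.2547
  v = (11 - (3.3)·1.2719 - (1)·-1.8562) / (8.3) = 1.0432
  w = (-10 - (-1)·1.2719 - (4)·0.5799) / (7) = -1.5782
Residual b − A·x = (0.0649, -0.2209, -1.8707)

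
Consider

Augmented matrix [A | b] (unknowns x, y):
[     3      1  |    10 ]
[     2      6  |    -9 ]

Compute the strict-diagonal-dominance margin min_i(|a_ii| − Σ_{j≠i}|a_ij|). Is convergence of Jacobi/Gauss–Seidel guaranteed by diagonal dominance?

row 1: |3| − (1) = 2
row 2: |6| − (2) = 4
minimum over rows = 2 → strictly diagonally dominant (convergence guaranteed)

2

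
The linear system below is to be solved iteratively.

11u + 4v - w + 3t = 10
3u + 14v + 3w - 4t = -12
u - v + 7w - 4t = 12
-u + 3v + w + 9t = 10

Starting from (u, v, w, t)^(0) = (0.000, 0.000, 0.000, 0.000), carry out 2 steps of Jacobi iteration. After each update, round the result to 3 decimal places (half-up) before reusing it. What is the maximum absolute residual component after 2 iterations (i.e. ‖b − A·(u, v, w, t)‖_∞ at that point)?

Iteration 1:
  u = (10 - (4)·0.000 - (-1)·0.000 - (3)·0.000) / (11) = 0.909
  v = (-12 - (3)·0.000 - (3)·0.000 - (-4)·0.000) / (14) = -0.857
  w = (12 - (1)·0.000 - (-1)·0.000 - (-4)·0.000) / (7) = 1.714
  t = (10 - (-1)·0.000 - (3)·0.000 - (1)·0.000) / (9) = 1.111
Iteration 2:
  u = (10 - (4)·-0.857 - (-1)·1.714 - (3)·1.111) / (11) = 1.074
  v = (-12 - (3)·0.909 - (3)·1.714 - (-4)·1.111) / (14) = -1.102
  w = (12 - (1)·0.909 - (-1)·-0.857 - (-4)·1.111) / (7) = 2.097
  t = (10 - (-1)·0.909 - (3)·-0.857 - (1)·1.714) / (9) = 1.307
Residual b − A·x = (0.770, -0.857, 0.373, 0.520); ∞-norm = 0.857

0.857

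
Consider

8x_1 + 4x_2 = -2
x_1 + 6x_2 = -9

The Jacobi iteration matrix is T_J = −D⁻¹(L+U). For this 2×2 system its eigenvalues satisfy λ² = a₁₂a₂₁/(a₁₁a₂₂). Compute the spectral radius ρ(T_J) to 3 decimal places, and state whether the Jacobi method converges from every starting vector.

a₁₂a₂₁/(a₁₁a₂₂) = (4)·(1) / ((8)·(6)) = 0.083333
ρ = √|0.083333| = √0.083333 = 0.289
ρ < 1, so Jacobi converges

0.289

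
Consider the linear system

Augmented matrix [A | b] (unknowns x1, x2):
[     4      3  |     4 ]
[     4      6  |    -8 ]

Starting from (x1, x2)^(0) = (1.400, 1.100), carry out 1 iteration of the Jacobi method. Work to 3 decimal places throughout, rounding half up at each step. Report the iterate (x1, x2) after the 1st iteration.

(0.175, -2.267)

Iteration 1:
  x1 = (4 - (3)·1.100) / (4) = 0.175
  x2 = (-8 - (4)·1.400) / (6) = -2.267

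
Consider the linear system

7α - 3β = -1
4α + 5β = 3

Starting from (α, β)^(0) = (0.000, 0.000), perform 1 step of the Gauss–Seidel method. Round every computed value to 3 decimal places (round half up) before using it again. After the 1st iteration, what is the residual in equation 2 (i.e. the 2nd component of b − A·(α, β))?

0.002

Iteration 1:
  α = (-1 - (-3)·0.000) / (7) = -0.143
  β = (3 - (4)·-0.143) / (5) = 0.714
Residual b − A·x = (2.143, 0.002)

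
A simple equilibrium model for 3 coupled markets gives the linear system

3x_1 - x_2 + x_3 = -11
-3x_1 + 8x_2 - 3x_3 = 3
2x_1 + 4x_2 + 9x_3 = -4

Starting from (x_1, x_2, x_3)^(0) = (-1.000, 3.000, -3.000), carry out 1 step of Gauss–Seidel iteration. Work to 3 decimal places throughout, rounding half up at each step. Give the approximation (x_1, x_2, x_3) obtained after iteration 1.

(-1.667, -1.375, 0.537)

Iteration 1:
  x_1 = (-11 - (-1)·3.000 - (1)·-3.000) / (3) = -1.667
  x_2 = (3 - (-3)·-1.667 - (-3)·-3.000) / (8) = -1.375
  x_3 = (-4 - (2)·-1.667 - (4)·-1.375) / (9) = 0.537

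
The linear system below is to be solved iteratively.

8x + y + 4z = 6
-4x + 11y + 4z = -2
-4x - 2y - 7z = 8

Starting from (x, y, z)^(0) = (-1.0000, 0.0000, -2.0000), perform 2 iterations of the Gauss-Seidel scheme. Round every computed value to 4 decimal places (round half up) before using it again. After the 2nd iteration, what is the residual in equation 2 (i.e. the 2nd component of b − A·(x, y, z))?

0.4494

Iteration 1:
  x = (6 - (1)·0.0000 - (4)·-2.0000) / (8) = 1.7500
  y = (-2 - (-4)·1.7500 - (4)·-2.0000) / (11) = 1.1818
  z = (8 - (-4)·1.7500 - (-2)·1.1818) / (-7) = -2.4805
Iteration 2:
  x = (6 - (1)·1.1818 - (4)·-2.4805) / (8) = 1.8425
  y = (-2 - (-4)·1.8425 - (4)·-2.4805) / (11) = 1.3902
  z = (8 - (-4)·1.8425 - (-2)·1.3902) / (-7) = -2.5929
Residual b − A·x = (0.2414, 0.4494, 0.0001)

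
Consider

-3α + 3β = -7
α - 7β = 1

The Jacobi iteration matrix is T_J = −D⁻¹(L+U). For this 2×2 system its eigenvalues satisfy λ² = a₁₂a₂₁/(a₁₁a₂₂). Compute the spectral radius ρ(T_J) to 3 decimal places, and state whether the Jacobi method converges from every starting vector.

0.378

a₁₂a₂₁/(a₁₁a₂₂) = (3)·(1) / ((-3)·(-7)) = 0.142857
ρ = √|0.142857| = √0.142857 = 0.378
ρ < 1, so Jacobi converges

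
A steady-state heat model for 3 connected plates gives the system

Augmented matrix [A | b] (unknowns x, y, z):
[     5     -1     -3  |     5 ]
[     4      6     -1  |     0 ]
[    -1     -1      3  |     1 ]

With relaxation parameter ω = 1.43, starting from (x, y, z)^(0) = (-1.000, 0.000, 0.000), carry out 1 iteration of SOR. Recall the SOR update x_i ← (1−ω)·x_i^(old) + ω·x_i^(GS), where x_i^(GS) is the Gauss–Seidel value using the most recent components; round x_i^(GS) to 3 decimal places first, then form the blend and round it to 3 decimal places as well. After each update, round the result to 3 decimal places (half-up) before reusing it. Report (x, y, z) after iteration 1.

Iteration 1:
  x: GS value = (5 - (-1)·0.000 - (-3)·0.000) / (5) = 1.000;  x ← (1−ω)·-1.000 + ω·1.000 = 1.860
  y: GS value = (0 - (4)·1.860 - (-1)·0.000) / (6) = -1.240;  y ← (1−ω)·0.000 + ω·-1.240 = -1.773
  z: GS value = (1 - (-1)·1.860 - (-1)·-1.773) / (3) = 0.362;  z ← (1−ω)·0.000 + ω·0.362 = 0.518

(1.860, -1.773, 0.518)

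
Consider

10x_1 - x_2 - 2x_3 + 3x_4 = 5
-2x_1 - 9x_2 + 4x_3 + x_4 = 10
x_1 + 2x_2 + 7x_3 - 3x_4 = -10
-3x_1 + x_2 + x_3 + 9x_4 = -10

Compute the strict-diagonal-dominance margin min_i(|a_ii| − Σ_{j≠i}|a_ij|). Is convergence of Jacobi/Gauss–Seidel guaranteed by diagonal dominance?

row 1: |10| − (1+2+3) = 4
row 2: |-9| − (2+4+1) = 2
row 3: |7| − (1+2+3) = 1
row 4: |9| − (3+1+1) = 4
minimum over rows = 1 → strictly diagonally dominant (convergence guaranteed)

1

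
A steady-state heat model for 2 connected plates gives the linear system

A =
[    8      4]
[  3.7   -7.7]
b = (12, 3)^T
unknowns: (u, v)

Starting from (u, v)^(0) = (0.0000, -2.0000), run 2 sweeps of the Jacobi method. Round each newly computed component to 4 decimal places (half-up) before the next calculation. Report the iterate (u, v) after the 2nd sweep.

Iteration 1:
  u = (12 - (4)·-2.0000) / (8) = 2.5000
  v = (3 - (3.7)·0.0000) / (-7.7) = -0.3896
Iteration 2:
  u = (12 - (4)·-0.3896) / (8) = 1.6948
  v = (3 - (3.7)·2.5000) / (-7.7) = 0.8117

(1.6948, 0.8117)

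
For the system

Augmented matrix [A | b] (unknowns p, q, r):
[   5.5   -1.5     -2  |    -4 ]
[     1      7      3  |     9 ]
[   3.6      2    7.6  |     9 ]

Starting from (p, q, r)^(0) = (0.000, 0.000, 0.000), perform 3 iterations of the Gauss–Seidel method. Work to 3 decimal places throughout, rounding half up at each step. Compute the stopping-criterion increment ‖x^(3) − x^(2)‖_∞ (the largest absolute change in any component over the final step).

Iteration 1:
  p = (-4 - (-1.5)·0.000 - (-2)·0.000) / (5.5) = -0.727
  q = (9 - (1)·-0.727 - (3)·0.000) / (7) = 1.390
  r = (9 - (3.6)·-0.727 - (2)·1.390) / (7.6) = 1.163
Iteration 2:
  p = (-4 - (-1.5)·1.390 - (-2)·1.163) / (5.5) = 0.075
  q = (9 - (1)·0.075 - (3)·1.163) / (7) = 0.777
  r = (9 - (3.6)·0.075 - (2)·0.777) / (7.6) = 0.944
Iteration 3:
  p = (-4 - (-1.5)·0.777 - (-2)·0.944) / (5.5) = -0.172
  q = (9 - (1)·-0.172 - (3)·0.944) / (7) = 0.906
  r = (9 - (3.6)·-0.172 - (2)·0.906) / (7.6) = 1.027
Change: (-0.247, 0.129, 0.083) → max |·| = 0.247

0.247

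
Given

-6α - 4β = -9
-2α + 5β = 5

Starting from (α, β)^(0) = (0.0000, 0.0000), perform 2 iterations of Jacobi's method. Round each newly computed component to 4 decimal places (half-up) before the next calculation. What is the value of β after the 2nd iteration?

Iteration 1:
  α = (-9 - (-4)·0.0000) / (-6) = 1.5000
  β = (5 - (-2)·0.0000) / (5) = 1.0000
Iteration 2:
  α = (-9 - (-4)·1.0000) / (-6) = 0.8333
  β = (5 - (-2)·1.5000) / (5) = 1.6000

1.6000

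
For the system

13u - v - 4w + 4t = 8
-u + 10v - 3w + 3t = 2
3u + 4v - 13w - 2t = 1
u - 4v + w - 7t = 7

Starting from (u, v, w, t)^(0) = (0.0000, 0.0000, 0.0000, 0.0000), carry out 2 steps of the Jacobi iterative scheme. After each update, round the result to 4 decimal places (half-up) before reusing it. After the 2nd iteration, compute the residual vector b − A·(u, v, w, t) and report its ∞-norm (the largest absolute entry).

2.3267

Iteration 1:
  u = (8 - (-1)·0.0000 - (-4)·0.0000 - (4)·0.0000) / (13) = 0.6154
  v = (2 - (-1)·0.0000 - (-3)·0.0000 - (3)·0.0000) / (10) = 0.2000
  w = (1 - (3)·0.0000 - (4)·0.0000 - (-2)·0.0000) / (-13) = -0.0769
  t = (7 - (1)·0.0000 - (-4)·0.0000 - (1)·0.0000) / (-7) = -1.0000
Iteration 2:
  u = (8 - (-1)·0.2000 - (-4)·-0.0769 - (4)·-1.0000) / (13) = 0.9148
  v = (2 - (-1)·0.6154 - (-3)·-0.0769 - (3)·-1.0000) / (10) = 0.5385
  w = (1 - (3)·0.6154 - (4)·0.2000 - (-2)·-1.0000) / (-13) = 0.2805
  t = (7 - (1)·0.6154 - (-4)·0.2000 - (1)·-0.0769) / (-7) = -1.0374
Residual b − A·x = (1.9177, 1.4835, -2.3267, 0.6969); ∞-norm = 2.3267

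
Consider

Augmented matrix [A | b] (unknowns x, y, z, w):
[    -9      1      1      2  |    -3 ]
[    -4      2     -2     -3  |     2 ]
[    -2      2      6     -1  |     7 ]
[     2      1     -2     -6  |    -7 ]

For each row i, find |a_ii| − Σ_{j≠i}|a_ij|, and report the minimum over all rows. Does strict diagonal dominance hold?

-7

row 1: |-9| − (1+1+2) = 5
row 2: |2| − (4+2+3) = -7
row 3: |6| − (2+2+1) = 1
row 4: |-6| − (2+1+2) = 1
minimum over rows = -7 → not strictly diagonally dominant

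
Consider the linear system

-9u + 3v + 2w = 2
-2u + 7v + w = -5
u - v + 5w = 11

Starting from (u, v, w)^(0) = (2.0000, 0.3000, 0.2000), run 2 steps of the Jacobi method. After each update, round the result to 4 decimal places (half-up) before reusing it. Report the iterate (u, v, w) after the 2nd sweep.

(0.1340, -1.0022, 2.1813)

Iteration 1:
  u = (2 - (3)·0.3000 - (2)·0.2000) / (-9) = -0.0778
  v = (-5 - (-2)·2.0000 - (1)·0.2000) / (7) = -0.1714
  w = (11 - (1)·2.0000 - (-1)·0.3000) / (5) = 1.8600
Iteration 2:
  u = (2 - (3)·-0.1714 - (2)·1.8600) / (-9) = 0.1340
  v = (-5 - (-2)·-0.0778 - (1)·1.8600) / (7) = -1.0022
  w = (11 - (1)·-0.0778 - (-1)·-0.1714) / (5) = 2.1813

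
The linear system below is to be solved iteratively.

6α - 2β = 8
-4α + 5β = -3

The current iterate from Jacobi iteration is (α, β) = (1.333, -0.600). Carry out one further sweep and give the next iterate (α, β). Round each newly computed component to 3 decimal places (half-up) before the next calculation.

One sweep:
  α = (8 - (-2)·-0.600) / (6) = 1.133
  β = (-3 - (-4)·1.333) / (5) = 0.466

(1.133, 0.466)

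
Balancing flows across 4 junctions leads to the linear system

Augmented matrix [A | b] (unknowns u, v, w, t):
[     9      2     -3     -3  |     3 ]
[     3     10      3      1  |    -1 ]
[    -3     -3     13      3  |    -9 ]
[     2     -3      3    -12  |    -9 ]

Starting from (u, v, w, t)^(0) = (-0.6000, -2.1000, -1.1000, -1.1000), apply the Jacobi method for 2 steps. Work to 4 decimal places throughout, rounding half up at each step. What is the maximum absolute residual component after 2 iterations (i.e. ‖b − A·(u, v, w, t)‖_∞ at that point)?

2.3204

Iteration 1:
  u = (3 - (2)·-2.1000 - (-3)·-1.1000 - (-3)·-1.1000) / (9) = 0.0667
  v = (-1 - (3)·-0.6000 - (3)·-1.1000 - (1)·-1.1000) / (10) = 0.5200
  w = (-9 - (-3)·-0.6000 - (-3)·-2.1000 - (3)·-1.1000) / (13) = -1.0615
  t = (-9 - (2)·-0.6000 - (-3)·-2.1000 - (3)·-1.1000) / (-12) = 0.9000
Iteration 2:
  u = (3 - (2)·0.5200 - (-3)·-1.0615 - (-3)·0.9000) / (9) = 0.1639
  v = (-1 - (3)·0.0667 - (3)·-1.0615 - (1)·0.9000) / (10) = 0.1084
  w = (-9 - (-3)·0.0667 - (-3)·0.5200 - (3)·0.9000) / (13) = -0.7646
  t = (-9 - (2)·0.0667 - (-3)·0.5200 - (3)·-1.0615) / (-12) = 0.3657
Residual b − A·x = (0.1114, -0.6476, 0.6596, -2.3204); ∞-norm = 2.3204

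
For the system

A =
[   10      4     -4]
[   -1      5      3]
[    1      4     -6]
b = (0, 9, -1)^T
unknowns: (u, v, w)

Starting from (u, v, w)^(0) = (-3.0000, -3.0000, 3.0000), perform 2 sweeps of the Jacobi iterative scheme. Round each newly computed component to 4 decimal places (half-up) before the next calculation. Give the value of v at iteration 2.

Iteration 1:
  u = (0 - (4)·-3.0000 - (-4)·3.0000) / (10) = 2.4000
  v = (9 - (-1)·-3.0000 - (3)·3.0000) / (5) = -0.6000
  w = (-1 - (1)·-3.0000 - (4)·-3.0000) / (-6) = -2.3333
Iteration 2:
  u = (0 - (4)·-0.6000 - (-4)·-2.3333) / (10) = -0.6933
  v = (9 - (-1)·2.4000 - (3)·-2.3333) / (5) = 3.6800
  w = (-1 - (1)·2.4000 - (4)·-0.6000) / (-6) = 0.1667

3.6800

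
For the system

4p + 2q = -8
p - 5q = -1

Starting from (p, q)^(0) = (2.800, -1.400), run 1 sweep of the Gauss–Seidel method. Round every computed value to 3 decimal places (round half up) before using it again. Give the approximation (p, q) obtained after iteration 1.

Iteration 1:
  p = (-8 - (2)·-1.400) / (4) = -1.300
  q = (-1 - (1)·-1.300) / (-5) = -0.060

(-1.300, -0.060)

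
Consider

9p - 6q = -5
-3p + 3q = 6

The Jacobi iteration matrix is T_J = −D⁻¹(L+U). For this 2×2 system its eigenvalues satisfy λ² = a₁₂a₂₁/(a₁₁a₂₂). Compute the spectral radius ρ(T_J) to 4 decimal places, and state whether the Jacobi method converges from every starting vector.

0.8165

a₁₂a₂₁/(a₁₁a₂₂) = (-6)·(-3) / ((9)·(3)) = 0.666667
ρ = √|0.666667| = √0.666667 = 0.8165
ρ < 1, so Jacobi converges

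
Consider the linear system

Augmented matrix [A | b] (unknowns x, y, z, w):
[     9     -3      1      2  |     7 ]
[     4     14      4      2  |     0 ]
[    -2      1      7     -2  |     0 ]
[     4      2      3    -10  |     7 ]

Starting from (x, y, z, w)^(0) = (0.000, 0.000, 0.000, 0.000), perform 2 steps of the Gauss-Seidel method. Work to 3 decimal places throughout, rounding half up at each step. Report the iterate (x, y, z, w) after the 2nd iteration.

Iteration 1:
  x = (7 - (-3)·0.000 - (1)·0.000 - (2)·0.000) / (9) = 0.778
  y = (0 - (4)·0.778 - (4)·0.000 - (2)·0.000) / (14) = -0.222
  z = (0 - (-2)·0.778 - (1)·-0.222 - (-2)·0.000) / (7) = 0.254
  w = (7 - (4)·0.778 - (2)·-0.222 - (3)·0.254) / (-10) = -0.357
Iteration 2:
  x = (7 - (-3)·-0.222 - (1)·0.254 - (2)·-0.357) / (9) = 0.755
  y = (0 - (4)·0.755 - (4)·0.254 - (2)·-0.357) / (14) = -0.237
  z = (0 - (-2)·0.755 - (1)·-0.237 - (-2)·-0.357) / (7) = 0.148
  w = (7 - (4)·0.755 - (2)·-0.237 - (3)·0.148) / (-10) = -0.401

(0.755, -0.237, 0.148, -0.401)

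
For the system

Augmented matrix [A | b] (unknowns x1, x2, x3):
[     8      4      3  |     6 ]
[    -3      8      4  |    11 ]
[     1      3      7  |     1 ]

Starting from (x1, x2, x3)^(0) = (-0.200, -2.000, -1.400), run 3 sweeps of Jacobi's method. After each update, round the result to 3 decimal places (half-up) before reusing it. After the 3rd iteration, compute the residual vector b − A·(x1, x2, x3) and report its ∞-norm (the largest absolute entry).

Iteration 1:
  x1 = (6 - (4)·-2.000 - (3)·-1.400) / (8) = 2.275
  x2 = (11 - (-3)·-0.200 - (4)·-1.400) / (8) = 2.000
  x3 = (1 - (1)·-0.200 - (3)·-2.000) / (7) = 1.029
Iteration 2:
  x1 = (6 - (4)·2.000 - (3)·1.029) / (8) = -0.636
  x2 = (11 - (-3)·2.275 - (4)·1.029) / (8) = 1.714
  x3 = (1 - (1)·2.275 - (3)·2.000) / (7) = -1.039
Iteration 3:
  x1 = (6 - (4)·1.714 - (3)·-1.039) / (8) = 0.283
  x2 = (11 - (-3)·-0.636 - (4)·-1.039) / (8) = 1.656
  x3 = (1 - (1)·-0.636 - (3)·1.714) / (7) = -0.501
Residual b − A·x = (-1.385, 0.605, -0.744); ∞-norm = 1.385

1.385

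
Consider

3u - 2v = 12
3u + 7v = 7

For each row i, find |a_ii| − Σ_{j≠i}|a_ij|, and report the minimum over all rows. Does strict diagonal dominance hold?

row 1: |3| − (2) = 1
row 2: |7| − (3) = 4
minimum over rows = 1 → strictly diagonally dominant (convergence guaranteed)

1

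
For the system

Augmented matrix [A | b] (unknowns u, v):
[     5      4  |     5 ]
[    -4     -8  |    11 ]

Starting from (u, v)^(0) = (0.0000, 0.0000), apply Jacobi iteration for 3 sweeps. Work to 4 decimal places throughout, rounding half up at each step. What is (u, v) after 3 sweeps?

Iteration 1:
  u = (5 - (4)·0.0000) / (5) = 1.0000
  v = (11 - (-4)·0.0000) / (-8) = -1.3750
Iteration 2:
  u = (5 - (4)·-1.3750) / (5) = 2.1000
  v = (11 - (-4)·1.0000) / (-8) = -1.8750
Iteration 3:
  u = (5 - (4)·-1.8750) / (5) = 2.5000
  v = (11 - (-4)·2.1000) / (-8) = -2.4250

(2.5000, -2.4250)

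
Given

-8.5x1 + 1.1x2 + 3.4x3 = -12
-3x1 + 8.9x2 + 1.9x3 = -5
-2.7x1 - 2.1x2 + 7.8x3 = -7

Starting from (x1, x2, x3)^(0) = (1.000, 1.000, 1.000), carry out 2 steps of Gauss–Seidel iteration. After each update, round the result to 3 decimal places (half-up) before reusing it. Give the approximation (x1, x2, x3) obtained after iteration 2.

Iteration 1:
  x1 = (-12 - (1.1)·1.000 - (3.4)·1.000) / (-8.5) = 1.941
  x2 = (-5 - (-3)·1.941 - (1.9)·1.000) / (8.9) = -0.121
  x3 = (-7 - (-2.7)·1.941 - (-2.1)·-0.121) / (7.8) = -0.258
Iteration 2:
  x1 = (-12 - (1.1)·-0.121 - (3.4)·-0.258) / (-8.5) = 1.293
  x2 = (-5 - (-3)·1.293 - (1.9)·-0.258) / (8.9) = -0.071
  x3 = (-7 - (-2.7)·1.293 - (-2.1)·-0.071) / (7.8) = -0.469

(1.293, -0.071, -0.469)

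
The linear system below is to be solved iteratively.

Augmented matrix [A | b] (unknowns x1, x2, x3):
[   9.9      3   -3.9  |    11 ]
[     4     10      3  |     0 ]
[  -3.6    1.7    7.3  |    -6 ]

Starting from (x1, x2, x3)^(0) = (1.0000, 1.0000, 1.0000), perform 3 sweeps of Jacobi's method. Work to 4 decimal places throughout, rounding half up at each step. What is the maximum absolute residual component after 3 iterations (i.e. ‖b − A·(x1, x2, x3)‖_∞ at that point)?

0.4642

Iteration 1:
  x1 = (11 - (3)·1.0000 - (-3.9)·1.0000) / (9.9) = 1.2020
  x2 = (0 - (4)·1.0000 - (3)·1.0000) / (10) = -0.7000
  x3 = (-6 - (-3.6)·1.0000 - (1.7)·1.0000) / (7.3) = -0.5616
Iteration 2:
  x1 = (11 - (3)·-0.7000 - (-3.9)·-0.5616) / (9.9) = 1.1020
  x2 = (0 - (4)·1.2020 - (3)·-0.5616) / (10) = -0.3123
  x3 = (-6 - (-3.6)·1.2020 - (1.7)·-0.7000) / (7.3) = -0.0661
Iteration 3:
  x1 = (11 - (3)·-0.3123 - (-3.9)·-0.0661) / (9.9) = 1.1797
  x2 = (0 - (4)·1.1020 - (3)·-0.0661) / (10) = -0.4210
  x3 = (-6 - (-3.6)·1.1020 - (1.7)·-0.3123) / (7.3) = -0.2057
Residual b − A·x = (-0.2183, 0.1083, 0.4642); ∞-norm = 0.4642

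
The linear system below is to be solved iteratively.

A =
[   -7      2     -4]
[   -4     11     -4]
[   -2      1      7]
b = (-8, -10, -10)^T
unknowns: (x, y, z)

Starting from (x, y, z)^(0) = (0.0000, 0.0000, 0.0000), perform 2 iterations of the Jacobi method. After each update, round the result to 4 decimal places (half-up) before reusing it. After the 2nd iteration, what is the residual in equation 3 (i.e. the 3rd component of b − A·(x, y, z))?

1.2174

Iteration 1:
  x = (-8 - (2)·0.0000 - (-4)·0.0000) / (-7) = 1.1429
  y = (-10 - (-4)·0.0000 - (-4)·0.0000) / (11) = -0.9091
  z = (-10 - (-2)·0.0000 - (1)·0.0000) / (7) = -1.4286
Iteration 2:
  x = (-8 - (2)·-0.9091 - (-4)·-1.4286) / (-7) = 1.6995
  y = (-10 - (-4)·1.1429 - (-4)·-1.4286) / (11) = -1.0130
  z = (-10 - (-2)·1.1429 - (1)·-0.9091) / (7) = -0.9722
Residual b − A·x = (2.0337, 4.0522, 1.2174)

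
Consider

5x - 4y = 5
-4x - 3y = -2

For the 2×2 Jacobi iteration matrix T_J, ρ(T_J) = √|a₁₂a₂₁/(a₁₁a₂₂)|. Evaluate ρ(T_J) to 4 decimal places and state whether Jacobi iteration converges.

1.0328

a₁₂a₂₁/(a₁₁a₂₂) = (-4)·(-4) / ((5)·(-3)) = -1.066667
ρ = √|-1.066667| = √1.066667 = 1.0328
ρ > 1, so Jacobi diverges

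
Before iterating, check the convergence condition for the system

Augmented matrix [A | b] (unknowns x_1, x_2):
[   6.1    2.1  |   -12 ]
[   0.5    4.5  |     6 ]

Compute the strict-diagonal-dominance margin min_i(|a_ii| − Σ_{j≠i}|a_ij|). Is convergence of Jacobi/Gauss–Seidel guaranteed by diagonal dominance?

row 1: |6.1| − (2.1) = 4
row 2: |4.5| − (0.5) = 4
minimum over rows = 4 → strictly diagonally dominant (convergence guaranteed)

4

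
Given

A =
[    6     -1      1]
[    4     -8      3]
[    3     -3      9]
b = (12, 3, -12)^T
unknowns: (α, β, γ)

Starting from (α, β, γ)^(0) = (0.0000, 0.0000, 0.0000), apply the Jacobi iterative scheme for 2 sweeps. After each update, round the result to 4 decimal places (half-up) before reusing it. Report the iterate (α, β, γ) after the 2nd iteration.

(2.1597, 0.1250, -2.1250)

Iteration 1:
  α = (12 - (-1)·0.0000 - (1)·0.0000) / (6) = 2.0000
  β = (3 - (4)·0.0000 - (3)·0.0000) / (-8) = -0.3750
  γ = (-12 - (3)·0.0000 - (-3)·0.0000) / (9) = -1.3333
Iteration 2:
  α = (12 - (-1)·-0.3750 - (1)·-1.3333) / (6) = 2.1597
  β = (3 - (4)·2.0000 - (3)·-1.3333) / (-8) = 0.1250
  γ = (-12 - (3)·2.0000 - (-3)·-0.3750) / (9) = -2.1250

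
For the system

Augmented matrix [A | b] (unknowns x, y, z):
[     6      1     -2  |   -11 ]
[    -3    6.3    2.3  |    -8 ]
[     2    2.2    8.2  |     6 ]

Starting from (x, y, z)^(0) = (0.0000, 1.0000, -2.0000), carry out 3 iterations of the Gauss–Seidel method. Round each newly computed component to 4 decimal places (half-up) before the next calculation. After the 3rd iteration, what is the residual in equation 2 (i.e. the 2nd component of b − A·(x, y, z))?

Iteration 1:
  x = (-11 - (1)·1.0000 - (-2)·-2.0000) / (6) = -2.6667
  y = (-8 - (-3)·-2.6667 - (2.3)·-2.0000) / (6.3) = -1.8095
  z = (6 - (2)·-2.6667 - (2.2)·-1.8095) / (8.2) = 1.8676
Iteration 2:
  x = (-11 - (1)·-1.8095 - (-2)·1.8676) / (6) = -0.9092
  y = (-8 - (-3)·-0.9092 - (2.3)·1.8676) / (6.3) = -2.3846
  z = (6 - (2)·-0.9092 - (2.2)·-2.3846) / (8.2) = 1.5932
Iteration 3:
  x = (-11 - (1)·-2.3846 - (-2)·1.5932) / (6) = -0.9048
  y = (-8 - (-3)·-0.9048 - (2.3)·1.5932) / (6.3) = -2.2823
  z = (6 - (2)·-0.9048 - (2.2)·-2.2823) / (8.2) = 1.5647
Residual b − A·x = (-0.1595, 0.0653, 0.0001)

0.0653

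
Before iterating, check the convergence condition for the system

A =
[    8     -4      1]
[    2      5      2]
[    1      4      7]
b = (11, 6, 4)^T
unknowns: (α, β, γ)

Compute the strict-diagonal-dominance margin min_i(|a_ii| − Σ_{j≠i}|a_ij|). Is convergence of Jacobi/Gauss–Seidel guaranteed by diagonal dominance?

row 1: |8| − (4+1) = 3
row 2: |5| − (2+2) = 1
row 3: |7| − (1+4) = 2
minimum over rows = 1 → strictly diagonally dominant (convergence guaranteed)

1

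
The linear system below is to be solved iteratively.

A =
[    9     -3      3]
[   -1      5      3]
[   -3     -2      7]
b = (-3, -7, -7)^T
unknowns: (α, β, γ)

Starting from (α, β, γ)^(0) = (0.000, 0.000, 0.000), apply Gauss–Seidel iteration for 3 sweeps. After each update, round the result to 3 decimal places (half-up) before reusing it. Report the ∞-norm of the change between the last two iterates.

Iteration 1:
  α = (-3 - (-3)·0.000 - (3)·0.000) / (9) = -0.333
  β = (-7 - (-1)·-0.333 - (3)·0.000) / (5) = -1.467
  γ = (-7 - (-3)·-0.333 - (-2)·-1.467) / (7) = -1.562
Iteration 2:
  α = (-3 - (-3)·-1.467 - (3)·-1.562) / (9) = -0.302
  β = (-7 - (-1)·-0.302 - (3)·-1.562) / (5) = -0.523
  γ = (-7 - (-3)·-0.302 - (-2)·-0.523) / (7) = -1.279
Iteration 3:
  α = (-3 - (-3)·-0.523 - (3)·-1.279) / (9) = -0.081
  β = (-7 - (-1)·-0.081 - (3)·-1.279) / (5) = -0.649
  γ = (-7 - (-3)·-0.081 - (-2)·-0.649) / (7) = -1.220
Change: (0.221, -0.126, 0.059) → max |·| = 0.221

0.221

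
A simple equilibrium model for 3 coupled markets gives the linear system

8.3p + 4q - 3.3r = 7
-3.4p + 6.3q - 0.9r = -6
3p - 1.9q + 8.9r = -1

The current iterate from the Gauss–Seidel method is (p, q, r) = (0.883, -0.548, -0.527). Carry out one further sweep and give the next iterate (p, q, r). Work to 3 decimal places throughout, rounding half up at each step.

One sweep:
  p = (7 - (4)·-0.548 - (-3.3)·-0.527) / (8.3) = 0.898
  q = (-6 - (-3.4)·0.898 - (-0.9)·-0.527) / (6.3) = -0.543
  r = (-1 - (3)·0.898 - (-1.9)·-0.543) / (8.9) = -0.531

(0.898, -0.543, -0.531)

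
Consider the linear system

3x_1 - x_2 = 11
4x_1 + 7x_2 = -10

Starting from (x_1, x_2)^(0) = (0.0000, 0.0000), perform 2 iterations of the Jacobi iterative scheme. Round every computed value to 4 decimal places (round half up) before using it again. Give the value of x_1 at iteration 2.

3.1905

Iteration 1:
  x_1 = (11 - (-1)·0.0000) / (3) = 3.6667
  x_2 = (-10 - (4)·0.0000) / (7) = -1.4286
Iteration 2:
  x_1 = (11 - (-1)·-1.4286) / (3) = 3.1905
  x_2 = (-10 - (4)·3.6667) / (7) = -3.5238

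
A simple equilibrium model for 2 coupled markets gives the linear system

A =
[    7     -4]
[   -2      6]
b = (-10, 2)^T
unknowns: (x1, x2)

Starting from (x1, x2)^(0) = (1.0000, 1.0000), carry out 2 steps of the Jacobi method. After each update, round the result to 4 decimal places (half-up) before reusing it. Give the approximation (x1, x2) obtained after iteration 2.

Iteration 1:
  x1 = (-10 - (-4)·1.0000) / (7) = -0.8571
  x2 = (2 - (-2)·1.0000) / (6) = 0.6667
Iteration 2:
  x1 = (-10 - (-4)·0.6667) / (7) = -1.0476
  x2 = (2 - (-2)·-0.8571) / (6) = 0.0476

(-1.0476, 0.0476)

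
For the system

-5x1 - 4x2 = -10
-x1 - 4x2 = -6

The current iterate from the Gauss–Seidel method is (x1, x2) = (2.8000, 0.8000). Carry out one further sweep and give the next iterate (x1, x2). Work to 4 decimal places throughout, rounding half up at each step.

One sweep:
  x1 = (-10 - (-4)·0.8000) / (-5) = 1.3600
  x2 = (-6 - (-1)·1.3600) / (-4) = 1.1600

(1.3600, 1.1600)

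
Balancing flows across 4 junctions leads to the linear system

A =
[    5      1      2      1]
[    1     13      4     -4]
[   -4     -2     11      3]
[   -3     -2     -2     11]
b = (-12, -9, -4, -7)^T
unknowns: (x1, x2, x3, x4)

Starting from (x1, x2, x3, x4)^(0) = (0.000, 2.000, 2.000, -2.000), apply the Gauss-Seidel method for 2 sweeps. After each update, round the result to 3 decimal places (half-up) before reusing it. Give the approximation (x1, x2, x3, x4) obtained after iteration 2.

Iteration 1:
  x1 = (-12 - (1)·2.000 - (2)·2.000 - (1)·-2.000) / (5) = -3.200
  x2 = (-9 - (1)·-3.200 - (4)·2.000 - (-4)·-2.000) / (13) = -1.677
  x3 = (-4 - (-4)·-3.200 - (-2)·-1.677 - (3)·-2.000) / (11) = -1.287
  x4 = (-7 - (-3)·-3.200 - (-2)·-1.677 - (-2)·-1.287) / (11) = -2.048
Iteration 2:
  x1 = (-12 - (1)·-1.677 - (2)·-1.287 - (1)·-2.048) / (5) = -1.140
  x2 = (-9 - (1)·-1.140 - (4)·-1.287 - (-4)·-2.048) / (13) = -0.839
  x3 = (-4 - (-4)·-1.140 - (-2)·-0.839 - (3)·-2.048) / (11) = -0.372
  x4 = (-7 - (-3)·-1.140 - (-2)·-0.839 - (-2)·-0.372) / (11) = -1.167

(-1.140, -0.839, -0.372, -1.167)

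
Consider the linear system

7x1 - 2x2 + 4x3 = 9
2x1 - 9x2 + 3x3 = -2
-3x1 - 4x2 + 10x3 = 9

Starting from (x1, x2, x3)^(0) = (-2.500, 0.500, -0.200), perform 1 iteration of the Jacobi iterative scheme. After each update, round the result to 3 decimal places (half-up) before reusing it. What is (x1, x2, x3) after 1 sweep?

Iteration 1:
  x1 = (9 - (-2)·0.500 - (4)·-0.200) / (7) = 1.543
  x2 = (-2 - (2)·-2.500 - (3)·-0.200) / (-9) = -0.400
  x3 = (9 - (-3)·-2.500 - (-4)·0.500) / (10) = 0.350

(1.543, -0.400, 0.350)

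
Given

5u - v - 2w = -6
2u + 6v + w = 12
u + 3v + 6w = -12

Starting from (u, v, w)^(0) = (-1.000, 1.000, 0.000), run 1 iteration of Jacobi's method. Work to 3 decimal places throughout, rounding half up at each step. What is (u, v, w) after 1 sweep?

(-1.000, 2.333, -2.333)

Iteration 1:
  u = (-6 - (-1)·1.000 - (-2)·0.000) / (5) = -1.000
  v = (12 - (2)·-1.000 - (1)·0.000) / (6) = 2.333
  w = (-12 - (1)·-1.000 - (3)·1.000) / (6) = -2.333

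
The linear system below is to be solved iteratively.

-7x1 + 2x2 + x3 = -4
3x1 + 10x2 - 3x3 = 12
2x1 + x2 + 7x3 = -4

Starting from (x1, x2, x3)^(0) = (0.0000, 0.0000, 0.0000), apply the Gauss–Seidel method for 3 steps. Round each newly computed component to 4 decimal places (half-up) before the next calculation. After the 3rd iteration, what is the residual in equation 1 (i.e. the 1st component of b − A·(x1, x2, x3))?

Iteration 1:
  x1 = (-4 - (2)·0.0000 - (1)·0.0000) / (-7) = 0.5714
  x2 = (12 - (3)·0.5714 - (-3)·0.0000) / (10) = 1.0286
  x3 = (-4 - (2)·0.5714 - (1)·1.0286) / (7) = -0.8816
Iteration 2:
  x1 = (-4 - (2)·1.0286 - (1)·-0.8816) / (-7) = 0.7394
  x2 = (12 - (3)·0.7394 - (-3)·-0.8816) / (10) = 0.7137
  x3 = (-4 - (2)·0.7394 - (1)·0.7137) / (7) = -0.8846
Iteration 3:
  x1 = (-4 - (2)·0.7137 - (1)·-0.8846) / (-7) = 0.6490
  x2 = (12 - (3)·0.6490 - (-3)·-0.8846) / (10) = 0.7399
  x3 = (-4 - (2)·0.6490 - (1)·0.7399) / (7) = -0.8626
Residual b − A·x = (-0.0742, 0.0662, 0.0003)

-0.0742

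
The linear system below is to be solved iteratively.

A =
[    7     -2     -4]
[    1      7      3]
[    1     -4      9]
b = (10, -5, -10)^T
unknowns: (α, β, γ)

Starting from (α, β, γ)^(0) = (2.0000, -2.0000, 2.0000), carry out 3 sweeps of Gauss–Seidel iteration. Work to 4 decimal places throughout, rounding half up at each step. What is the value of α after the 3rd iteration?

Iteration 1:
  α = (10 - (-2)·-2.0000 - (-4)·2.0000) / (7) = 2.0000
  β = (-5 - (1)·2.0000 - (3)·2.0000) / (7) = -1.8571
  γ = (-10 - (1)·2.0000 - (-4)·-1.8571) / (9) = -2.1587
Iteration 2:
  α = (10 - (-2)·-1.8571 - (-4)·-2.1587) / (7) = -0.3356
  β = (-5 - (1)·-0.3356 - (3)·-2.1587) / (7) = 0.2588
  γ = (-10 - (1)·-0.3356 - (-4)·0.2588) / (9) = -0.9588
Iteration 3:
  α = (10 - (-2)·0.2588 - (-4)·-0.9588) / (7) = 0.9546
  β = (-5 - (1)·0.9546 - (3)·-0.9588) / (7) = -0.4397
  γ = (-10 - (1)·0.9546 - (-4)·-0.4397) / (9) = -1.4126

0.9546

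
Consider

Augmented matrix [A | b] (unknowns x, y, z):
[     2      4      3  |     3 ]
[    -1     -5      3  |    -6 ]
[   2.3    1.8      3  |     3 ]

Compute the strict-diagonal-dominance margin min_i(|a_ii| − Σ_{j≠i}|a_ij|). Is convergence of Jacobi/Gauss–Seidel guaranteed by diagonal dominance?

-5

row 1: |2| − (4+3) = -5
row 2: |-5| − (1+3) = 1
row 3: |3| − (2.3+1.8) = -1.1
minimum over rows = -5 → not strictly diagonally dominant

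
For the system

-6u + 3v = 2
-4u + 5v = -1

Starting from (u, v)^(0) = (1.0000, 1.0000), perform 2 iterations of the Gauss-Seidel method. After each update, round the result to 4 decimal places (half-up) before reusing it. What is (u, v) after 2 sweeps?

Iteration 1:
  u = (2 - (3)·1.0000) / (-6) = 0.1667
  v = (-1 - (-4)·0.1667) / (5) = -0.0666
Iteration 2:
  u = (2 - (3)·-0.0666) / (-6) = -0.3666
  v = (-1 - (-4)·-0.3666) / (5) = -0.4933

(-0.3666, -0.4933)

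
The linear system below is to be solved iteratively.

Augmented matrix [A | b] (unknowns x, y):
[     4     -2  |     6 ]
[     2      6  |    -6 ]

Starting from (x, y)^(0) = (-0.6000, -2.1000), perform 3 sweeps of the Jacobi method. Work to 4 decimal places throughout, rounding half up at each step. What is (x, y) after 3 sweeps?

(0.9250, -1.3667)

Iteration 1:
  x = (6 - (-2)·-2.1000) / (4) = 0.4500
  y = (-6 - (2)·-0.6000) / (6) = -0.8000
Iteration 2:
  x = (6 - (-2)·-0.8000) / (4) = 1.1000
  y = (-6 - (2)·0.4500) / (6) = -1.1500
Iteration 3:
  x = (6 - (-2)·-1.1500) / (4) = 0.9250
  y = (-6 - (2)·1.1000) / (6) = -1.3667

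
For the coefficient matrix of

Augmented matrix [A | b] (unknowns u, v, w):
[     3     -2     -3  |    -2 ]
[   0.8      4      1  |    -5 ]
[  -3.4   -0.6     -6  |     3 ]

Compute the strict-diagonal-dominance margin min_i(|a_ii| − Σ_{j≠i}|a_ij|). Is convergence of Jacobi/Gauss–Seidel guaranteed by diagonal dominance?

-2

row 1: |3| − (2+3) = -2
row 2: |4| − (0.8+1) = 2.2
row 3: |-6| − (3.4+0.6) = 2
minimum over rows = -2 → not strictly diagonally dominant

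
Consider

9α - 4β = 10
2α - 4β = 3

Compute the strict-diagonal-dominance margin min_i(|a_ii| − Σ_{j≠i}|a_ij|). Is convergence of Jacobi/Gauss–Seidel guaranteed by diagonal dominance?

row 1: |9| − (4) = 5
row 2: |-4| − (2) = 2
minimum over rows = 2 → strictly diagonally dominant (convergence guaranteed)

2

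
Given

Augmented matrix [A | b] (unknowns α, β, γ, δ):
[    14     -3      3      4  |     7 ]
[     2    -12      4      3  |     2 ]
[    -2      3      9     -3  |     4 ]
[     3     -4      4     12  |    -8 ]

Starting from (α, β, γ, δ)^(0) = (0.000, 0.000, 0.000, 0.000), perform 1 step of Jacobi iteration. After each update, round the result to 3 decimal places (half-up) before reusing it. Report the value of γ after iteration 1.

Iteration 1:
  α = (7 - (-3)·0.000 - (3)·0.000 - (4)·0.000) / (14) = 0.500
  β = (2 - (2)·0.000 - (4)·0.000 - (3)·0.000) / (-12) = -0.167
  γ = (4 - (-2)·0.000 - (3)·0.000 - (-3)·0.000) / (9) = 0.444
  δ = (-8 - (3)·0.000 - (-4)·0.000 - (4)·0.000) / (12) = -0.667

0.444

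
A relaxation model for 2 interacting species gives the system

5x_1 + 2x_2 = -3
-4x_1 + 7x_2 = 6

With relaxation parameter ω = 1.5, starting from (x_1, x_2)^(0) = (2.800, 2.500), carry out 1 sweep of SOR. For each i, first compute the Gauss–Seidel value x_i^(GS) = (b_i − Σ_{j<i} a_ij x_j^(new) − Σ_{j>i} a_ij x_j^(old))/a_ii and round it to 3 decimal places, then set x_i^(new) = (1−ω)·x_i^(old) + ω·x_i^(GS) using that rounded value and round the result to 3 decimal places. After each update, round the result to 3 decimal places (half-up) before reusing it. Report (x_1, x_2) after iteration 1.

(-3.800, -3.221)

Iteration 1:
  x_1: GS value = (-3 - (2)·2.500) / (5) = -1.600;  x_1 ← (1−ω)·2.800 + ω·-1.600 = -3.800
  x_2: GS value = (6 - (-4)·-3.800) / (7) = -1.314;  x_2 ← (1−ω)·2.500 + ω·-1.314 = -3.221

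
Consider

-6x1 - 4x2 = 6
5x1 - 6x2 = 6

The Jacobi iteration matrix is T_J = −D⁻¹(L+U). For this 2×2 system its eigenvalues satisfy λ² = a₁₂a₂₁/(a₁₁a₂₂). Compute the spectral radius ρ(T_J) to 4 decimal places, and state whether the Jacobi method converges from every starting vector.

a₁₂a₂₁/(a₁₁a₂₂) = (-4)·(5) / ((-6)·(-6)) = -0.555556
ρ = √|-0.555556| = √0.555556 = 0.7454
ρ < 1, so Jacobi converges

0.7454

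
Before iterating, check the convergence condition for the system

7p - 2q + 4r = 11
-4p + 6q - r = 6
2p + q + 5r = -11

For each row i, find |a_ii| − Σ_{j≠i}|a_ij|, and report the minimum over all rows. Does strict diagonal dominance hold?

row 1: |7| − (2+4) = 1
row 2: |6| − (4+1) = 1
row 3: |5| − (2+1) = 2
minimum over rows = 1 → strictly diagonally dominant (convergence guaranteed)

1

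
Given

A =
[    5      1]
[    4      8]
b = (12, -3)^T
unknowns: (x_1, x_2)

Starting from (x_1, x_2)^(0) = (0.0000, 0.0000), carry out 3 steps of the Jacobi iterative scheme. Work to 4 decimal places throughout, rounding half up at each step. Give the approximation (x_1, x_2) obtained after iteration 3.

Iteration 1:
  x_1 = (12 - (1)·0.0000) / (5) = 2.4000
  x_2 = (-3 - (4)·0.0000) / (8) = -0.3750
Iteration 2:
  x_1 = (12 - (1)·-0.3750) / (5) = 2.4750
  x_2 = (-3 - (4)·2.4000) / (8) = -1.5750
Iteration 3:
  x_1 = (12 - (1)·-1.5750) / (5) = 2.7150
  x_2 = (-3 - (4)·2.4750) / (8) = -1.6125

(2.7150, -1.6125)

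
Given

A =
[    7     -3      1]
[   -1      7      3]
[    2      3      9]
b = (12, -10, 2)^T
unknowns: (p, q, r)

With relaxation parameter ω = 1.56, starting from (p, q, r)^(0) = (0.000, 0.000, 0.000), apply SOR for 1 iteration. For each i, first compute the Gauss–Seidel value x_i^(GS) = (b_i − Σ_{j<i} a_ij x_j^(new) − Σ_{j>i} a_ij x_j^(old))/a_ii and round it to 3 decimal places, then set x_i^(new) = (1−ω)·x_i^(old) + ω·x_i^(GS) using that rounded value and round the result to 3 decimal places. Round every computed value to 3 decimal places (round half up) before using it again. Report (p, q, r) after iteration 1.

Iteration 1:
  p: GS value = (12 - (-3)·0.000 - (1)·0.000) / (7) = 1.714;  p ← (1−ω)·0.000 + ω·1.714 = 2.674
  q: GS value = (-10 - (-1)·2.674 - (3)·0.000) / (7) = -1.047;  q ← (1−ω)·0.000 + ω·-1.047 = -1.633
  r: GS value = (2 - (2)·2.674 - (3)·-1.633) / (9) = 0.172;  r ← (1−ω)·0.000 + ω·0.172 = 0.268

(2.674, -1.633, 0.268)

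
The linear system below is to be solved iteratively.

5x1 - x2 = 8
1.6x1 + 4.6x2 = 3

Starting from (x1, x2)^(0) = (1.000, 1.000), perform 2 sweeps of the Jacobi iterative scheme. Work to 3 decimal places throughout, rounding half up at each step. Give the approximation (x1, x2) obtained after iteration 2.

Iteration 1:
  x1 = (8 - (-1)·1.000) / (5) = 1.800
  x2 = (3 - (1.6)·1.000) / (4.6) = 0.304
Iteration 2:
  x1 = (8 - (-1)·0.304) / (5) = 1.661
  x2 = (3 - (1.6)·1.800) / (4.6) = 0.026

(1.661, 0.026)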